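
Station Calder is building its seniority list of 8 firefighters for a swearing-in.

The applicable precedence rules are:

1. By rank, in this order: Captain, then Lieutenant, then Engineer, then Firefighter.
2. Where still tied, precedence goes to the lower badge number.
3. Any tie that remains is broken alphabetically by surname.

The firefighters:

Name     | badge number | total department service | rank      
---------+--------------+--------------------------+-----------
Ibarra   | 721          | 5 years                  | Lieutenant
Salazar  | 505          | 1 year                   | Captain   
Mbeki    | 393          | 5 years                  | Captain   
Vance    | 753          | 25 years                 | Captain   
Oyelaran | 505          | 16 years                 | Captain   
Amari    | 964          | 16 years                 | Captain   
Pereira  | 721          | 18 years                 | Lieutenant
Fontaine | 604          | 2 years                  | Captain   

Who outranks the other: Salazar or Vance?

Salazar

By rank: Mbeki, Oyelaran, Salazar, Fontaine, Vance and Amari (Captain); then Ibarra and Pereira (Lieutenant).
Among Mbeki, Oyelaran, Salazar, Fontaine, Vance and Amari, by badge number (lower first): Mbeki (393) before Oyelaran and Salazar (505) before Fontaine (604) before Vance (753) before Amari (964).
Among Oyelaran and Salazar, alphabetically by surname: Oyelaran before Salazar.
Ibarra and Pereira both have badge number 721, so the next rule applies.
Among Ibarra and Pereira, alphabetically by surname: Ibarra before Pereira.
So Salazar takes precedence.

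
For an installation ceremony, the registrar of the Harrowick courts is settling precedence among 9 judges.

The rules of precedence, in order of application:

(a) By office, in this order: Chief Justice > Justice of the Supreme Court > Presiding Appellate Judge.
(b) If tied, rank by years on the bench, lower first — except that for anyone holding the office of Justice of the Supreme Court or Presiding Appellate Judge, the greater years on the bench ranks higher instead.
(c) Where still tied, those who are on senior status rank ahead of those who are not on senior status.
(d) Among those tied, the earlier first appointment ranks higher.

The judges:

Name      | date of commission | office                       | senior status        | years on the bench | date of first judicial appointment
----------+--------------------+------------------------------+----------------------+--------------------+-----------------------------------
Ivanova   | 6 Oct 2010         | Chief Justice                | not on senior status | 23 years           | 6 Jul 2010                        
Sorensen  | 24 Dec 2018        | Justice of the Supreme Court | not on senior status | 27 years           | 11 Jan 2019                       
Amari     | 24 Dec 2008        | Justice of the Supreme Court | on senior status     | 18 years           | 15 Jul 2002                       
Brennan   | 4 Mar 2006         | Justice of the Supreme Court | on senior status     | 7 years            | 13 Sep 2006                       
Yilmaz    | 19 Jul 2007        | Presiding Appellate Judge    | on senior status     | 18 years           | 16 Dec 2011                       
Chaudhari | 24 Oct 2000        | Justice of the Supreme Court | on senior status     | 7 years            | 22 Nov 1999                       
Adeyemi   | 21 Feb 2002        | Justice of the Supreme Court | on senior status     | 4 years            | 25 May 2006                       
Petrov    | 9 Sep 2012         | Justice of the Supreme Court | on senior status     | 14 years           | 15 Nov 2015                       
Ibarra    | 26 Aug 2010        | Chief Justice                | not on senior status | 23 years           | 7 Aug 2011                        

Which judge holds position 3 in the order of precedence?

Sorensen

By office: Ivanova and Ibarra (Chief Justice); then Sorensen, Amari, Petrov, Chaudhari, Brennan and Adeyemi (Justice of the Supreme Court); then Yilmaz (Presiding Appellate Judge).
Ivanova and Ibarra both have years on the bench 23 years, so the next rule applies.
Ivanova and Ibarra are each not on senior status, so the next rule applies.
Among Ivanova and Ibarra, by date of first judicial appointment (earlier first): Ivanova (6 Jul 2010) before Ibarra (7 Aug 2011).
Among Sorensen, Amari, Petrov, Chaudhari, Brennan and Adeyemi, by years on the bench (higher first) (reversed rule for this group): Sorensen (27 years) before Amari (18 years) before Petrov (14 years) before Chaudhari and Brennan (7 years) before Adeyemi (4 years).
Chaudhari and Brennan are each on senior status, so the next rule applies.
Among Chaudhari and Brennan, by date of first judicial appointment (earlier first): Chaudhari (22 Nov 1999) before Brennan (13 Sep 2006).
Order: Ivanova, Ibarra, Sorensen, Amari, Petrov, Chaudhari, Brennan, Adeyemi, Yilmaz.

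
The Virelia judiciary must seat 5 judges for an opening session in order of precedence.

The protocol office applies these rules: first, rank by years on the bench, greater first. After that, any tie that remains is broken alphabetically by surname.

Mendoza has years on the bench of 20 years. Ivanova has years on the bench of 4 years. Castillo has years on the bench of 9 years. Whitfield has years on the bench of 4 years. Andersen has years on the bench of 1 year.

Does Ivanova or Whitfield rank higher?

Ivanova

By years on the bench (higher first): Mendoza (20 years); then Castillo (9 years); then Ivanova and Whitfield (both 4 years); then Andersen (1 year).
Among Ivanova and Whitfield, alphabetically by surname: Ivanova before Whitfield.
So Ivanova takes precedence.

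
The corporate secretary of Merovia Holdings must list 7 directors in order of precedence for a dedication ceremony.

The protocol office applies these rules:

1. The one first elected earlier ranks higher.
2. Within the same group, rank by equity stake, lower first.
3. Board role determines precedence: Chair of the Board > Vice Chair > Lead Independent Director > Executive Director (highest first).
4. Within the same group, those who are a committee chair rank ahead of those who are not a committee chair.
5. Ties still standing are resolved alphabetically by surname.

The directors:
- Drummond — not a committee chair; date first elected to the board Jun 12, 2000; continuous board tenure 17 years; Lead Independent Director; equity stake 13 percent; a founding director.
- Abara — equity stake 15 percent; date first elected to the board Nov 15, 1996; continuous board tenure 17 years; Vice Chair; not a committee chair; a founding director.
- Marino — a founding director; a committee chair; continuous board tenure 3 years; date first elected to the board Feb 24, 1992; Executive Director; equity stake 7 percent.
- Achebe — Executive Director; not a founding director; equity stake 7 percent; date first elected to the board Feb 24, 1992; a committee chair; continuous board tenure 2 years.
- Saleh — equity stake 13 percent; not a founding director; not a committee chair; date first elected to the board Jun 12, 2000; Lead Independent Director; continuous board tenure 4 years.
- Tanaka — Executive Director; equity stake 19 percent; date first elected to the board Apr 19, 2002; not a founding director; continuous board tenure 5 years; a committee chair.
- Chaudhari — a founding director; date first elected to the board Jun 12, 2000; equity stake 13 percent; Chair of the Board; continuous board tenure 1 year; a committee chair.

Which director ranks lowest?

By date first elected to the board (earlier first): Achebe and Marino (both Feb 24, 1992); then Abara (Nov 15, 1996); then Chaudhari, Drummond and Saleh (each Jun 12, 2000); then Tanaka (Apr 19, 2002).
Achebe and Marino both have equity stake 7 percent, so the next rule applies.
Achebe and Marino are each Executive Director, so the next rule applies.
Achebe and Marino are each a committee chair, so the next rule applies.
Among Achebe and Marino, alphabetically by surname: Achebe before Marino.
Chaudhari, Drummond and Saleh all have equity stake 13 percent, so the next rule applies.
Among Chaudhari, Drummond and Saleh, by board role: Chaudhari (Chair of the Board) before Drummond and Saleh (Lead Independent Director).
Drummond and Saleh are each not a committee chair, so the next rule applies.
Among Drummond and Saleh, alphabetically by surname: Drummond before Saleh.
Order: Achebe, Marino, Abara, Chaudhari, Drummond, Saleh, Tanaka.

Tanaka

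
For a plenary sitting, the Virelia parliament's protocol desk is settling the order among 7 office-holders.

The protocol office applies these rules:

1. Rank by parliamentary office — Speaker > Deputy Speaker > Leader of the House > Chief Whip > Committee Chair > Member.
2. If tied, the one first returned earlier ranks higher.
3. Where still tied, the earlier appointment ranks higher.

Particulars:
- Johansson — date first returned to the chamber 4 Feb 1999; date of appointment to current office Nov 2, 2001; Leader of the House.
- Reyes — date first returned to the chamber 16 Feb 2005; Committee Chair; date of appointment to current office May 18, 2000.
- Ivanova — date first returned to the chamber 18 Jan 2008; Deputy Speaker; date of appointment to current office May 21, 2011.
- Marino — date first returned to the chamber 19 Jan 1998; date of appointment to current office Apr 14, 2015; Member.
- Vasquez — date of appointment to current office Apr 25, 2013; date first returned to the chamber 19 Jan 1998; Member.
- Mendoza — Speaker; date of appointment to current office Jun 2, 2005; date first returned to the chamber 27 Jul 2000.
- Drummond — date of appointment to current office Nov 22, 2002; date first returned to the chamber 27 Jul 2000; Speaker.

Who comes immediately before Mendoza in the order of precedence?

By parliamentary office: Drummond and Mendoza (Speaker); then Ivanova (Deputy Speaker); then Johansson (Leader of the House); then Reyes (Committee Chair); then Vasquez and Marino (Member).
Drummond and Mendoza both have date first returned to the chamber 27 Jul 2000, so the next rule applies.
Among Drummond and Mendoza, by date of appointment to current office (earlier first): Drummond (Nov 22, 2002) before Mendoza (Jun 2, 2005).
Vasquez and Marino both have date first returned to the chamber 19 Jan 1998, so the next rule applies.
Among Vasquez and Marino, by date of appointment to current office (earlier first): Vasquez (Apr 25, 2013) before Marino (Apr 14, 2015).
Order: Drummond, Mendoza, Ivanova, Johansson, Reyes, Vasquez, Marino.

Drummond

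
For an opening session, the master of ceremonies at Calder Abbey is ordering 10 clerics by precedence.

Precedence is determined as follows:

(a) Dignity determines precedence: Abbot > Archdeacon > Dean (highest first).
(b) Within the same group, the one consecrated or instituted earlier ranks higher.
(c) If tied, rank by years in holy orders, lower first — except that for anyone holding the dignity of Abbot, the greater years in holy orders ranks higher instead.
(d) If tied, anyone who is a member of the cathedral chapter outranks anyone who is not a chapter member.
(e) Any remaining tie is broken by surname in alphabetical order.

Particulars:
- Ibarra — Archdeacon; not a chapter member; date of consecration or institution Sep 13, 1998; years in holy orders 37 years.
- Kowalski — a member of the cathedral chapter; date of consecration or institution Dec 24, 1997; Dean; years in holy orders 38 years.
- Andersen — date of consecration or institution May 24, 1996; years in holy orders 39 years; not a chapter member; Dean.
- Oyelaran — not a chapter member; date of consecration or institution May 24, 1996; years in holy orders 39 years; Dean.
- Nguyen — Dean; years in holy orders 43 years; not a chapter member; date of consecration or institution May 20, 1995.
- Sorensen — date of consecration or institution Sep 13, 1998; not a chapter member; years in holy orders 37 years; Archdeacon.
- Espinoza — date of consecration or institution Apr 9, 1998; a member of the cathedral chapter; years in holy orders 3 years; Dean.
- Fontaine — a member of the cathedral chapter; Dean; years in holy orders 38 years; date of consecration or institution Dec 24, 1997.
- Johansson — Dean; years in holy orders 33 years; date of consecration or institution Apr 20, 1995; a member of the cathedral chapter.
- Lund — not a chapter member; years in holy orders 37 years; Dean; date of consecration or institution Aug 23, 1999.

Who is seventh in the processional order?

Fontaine

By dignity: Ibarra and Sorensen (Archdeacon); then Johansson, Nguyen, Andersen, Oyelaran, Fontaine, Kowalski, Espinoza and Lund (Dean).
Ibarra and Sorensen both have date of consecration or institution Sep 13, 1998, so the next rule applies.
Ibarra and Sorensen both have years in holy orders 37 years, so the next rule applies.
Ibarra and Sorensen are each not a chapter member, so the next rule applies.
Among Ibarra and Sorensen, alphabetically by surname: Ibarra before Sorensen.
Among Johansson, Nguyen, Andersen, Oyelaran, Fontaine, Kowalski, Espinoza and Lund, by date of consecration or institution (earlier first): Johansson (Apr 20, 1995) before Nguyen (May 20, 1995) before Andersen and Oyelaran (May 24, 1996) before Fontaine and Kowalski (Dec 24, 1997) before Espinoza (Apr 9, 1998) before Lund (Aug 23, 1999).
Andersen and Oyelaran both have years in holy orders 39 years, so the next rule applies.
Andersen and Oyelaran are each not a chapter member, so the next rule applies.
Among Andersen and Oyelaran, alphabetically by surname: Andersen before Oyelaran.
Fontaine and Kowalski both have years in holy orders 38 years, so the next rule applies.
Fontaine and Kowalski are each a member of the cathedral chapter, so the next rule applies.
Among Fontaine and Kowalski, alphabetically by surname: Fontaine before Kowalski.
Order: Ibarra, Sorensen, Johansson, Nguyen, Andersen, Oyelaran, Fontaine, Kowalski, Espinoza, Lund.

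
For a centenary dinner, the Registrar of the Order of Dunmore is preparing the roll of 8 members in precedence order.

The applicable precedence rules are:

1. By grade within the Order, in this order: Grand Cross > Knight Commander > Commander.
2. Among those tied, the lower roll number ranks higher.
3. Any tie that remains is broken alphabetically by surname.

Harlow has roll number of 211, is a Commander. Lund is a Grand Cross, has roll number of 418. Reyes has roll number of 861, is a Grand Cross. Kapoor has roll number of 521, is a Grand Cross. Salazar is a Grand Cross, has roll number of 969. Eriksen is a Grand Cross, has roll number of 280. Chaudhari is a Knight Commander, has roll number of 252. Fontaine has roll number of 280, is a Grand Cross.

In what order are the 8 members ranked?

By grade within the Order: Eriksen, Fontaine, Lund, Kapoor, Reyes and Salazar (Grand Cross); then Chaudhari (Knight Commander); then Harlow (Commander).
Among Eriksen, Fontaine, Lund, Kapoor, Reyes and Salazar, by roll number (lower first): Eriksen and Fontaine (280) before Lund (418) before Kapoor (521) before Reyes (861) before Salazar (969).
Among Eriksen and Fontaine, alphabetically by surname: Eriksen before Fontaine.
Full order: Eriksen, Fontaine, Lund, Kapoor, Reyes, Salazar, Chaudhari, Harlow.

Eriksen, Fontaine, Lund, Kapoor, Reyes, Salazar, Chaudhari, Harlow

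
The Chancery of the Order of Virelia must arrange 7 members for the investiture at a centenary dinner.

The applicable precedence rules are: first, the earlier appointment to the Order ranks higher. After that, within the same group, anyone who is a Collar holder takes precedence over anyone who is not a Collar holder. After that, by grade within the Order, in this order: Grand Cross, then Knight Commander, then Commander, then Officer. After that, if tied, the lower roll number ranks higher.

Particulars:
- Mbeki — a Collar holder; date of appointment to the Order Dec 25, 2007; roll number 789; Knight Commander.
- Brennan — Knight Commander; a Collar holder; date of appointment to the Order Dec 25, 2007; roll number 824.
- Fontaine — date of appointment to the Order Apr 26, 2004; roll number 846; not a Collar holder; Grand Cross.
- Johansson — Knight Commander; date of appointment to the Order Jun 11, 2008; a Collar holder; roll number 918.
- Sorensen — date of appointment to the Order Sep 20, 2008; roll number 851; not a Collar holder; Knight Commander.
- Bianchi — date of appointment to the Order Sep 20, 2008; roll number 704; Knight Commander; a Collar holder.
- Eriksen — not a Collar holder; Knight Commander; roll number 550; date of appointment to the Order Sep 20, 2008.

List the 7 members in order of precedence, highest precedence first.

By date of appointment to the Order (earlier first): Fontaine (Apr 26, 2004); then Mbeki and Brennan (both Dec 25, 2007); then Johansson (Jun 11, 2008); then Bianchi, Eriksen and Sorensen (each Sep 20, 2008).
Mbeki and Brennan are each a Collar holder, so the next rule applies.
Mbeki and Brennan are each Knight Commander, so the next rule applies.
Among Mbeki and Brennan, by roll number (lower first): Mbeki (789) before Brennan (824).
Among Bianchi, Eriksen and Sorensen, a Collar holder before not a Collar holder: Bianchi (a Collar holder) before Eriksen and Sorensen (not a Collar holder).
Eriksen and Sorensen are each Knight Commander, so the next rule applies.
Among Eriksen and Sorensen, by roll number (lower first): Eriksen (550) before Sorensen (851).
Full order: Fontaine, Mbeki, Brennan, Johansson, Bianchi, Eriksen, Sorensen.

Fontaine, Mbeki, Brennan, Johansson, Bianchi, Eriksen, Sorensen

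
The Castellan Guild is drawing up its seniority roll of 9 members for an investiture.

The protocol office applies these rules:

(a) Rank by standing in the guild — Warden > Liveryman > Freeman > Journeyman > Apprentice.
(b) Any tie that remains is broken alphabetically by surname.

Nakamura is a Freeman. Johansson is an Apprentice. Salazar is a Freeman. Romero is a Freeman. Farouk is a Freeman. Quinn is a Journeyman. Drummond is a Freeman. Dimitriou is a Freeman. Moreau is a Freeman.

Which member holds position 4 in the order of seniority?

By standing in the guild: Dimitriou, Drummond, Farouk, Moreau, Nakamura, Romero and Salazar (Freeman); then Quinn (Journeyman); then Johansson (Apprentice).
Among Dimitriou, Drummond, Farouk, Moreau, Nakamura, Romero and Salazar, alphabetically by surname: Dimitriou before Drummond before Farouk before Moreau before Nakamura before Romero before Salazar.
Order: Dimitriou, Drummond, Farouk, Moreau, Nakamura, Romero, Salazar, Quinn, Johansson.

Moreau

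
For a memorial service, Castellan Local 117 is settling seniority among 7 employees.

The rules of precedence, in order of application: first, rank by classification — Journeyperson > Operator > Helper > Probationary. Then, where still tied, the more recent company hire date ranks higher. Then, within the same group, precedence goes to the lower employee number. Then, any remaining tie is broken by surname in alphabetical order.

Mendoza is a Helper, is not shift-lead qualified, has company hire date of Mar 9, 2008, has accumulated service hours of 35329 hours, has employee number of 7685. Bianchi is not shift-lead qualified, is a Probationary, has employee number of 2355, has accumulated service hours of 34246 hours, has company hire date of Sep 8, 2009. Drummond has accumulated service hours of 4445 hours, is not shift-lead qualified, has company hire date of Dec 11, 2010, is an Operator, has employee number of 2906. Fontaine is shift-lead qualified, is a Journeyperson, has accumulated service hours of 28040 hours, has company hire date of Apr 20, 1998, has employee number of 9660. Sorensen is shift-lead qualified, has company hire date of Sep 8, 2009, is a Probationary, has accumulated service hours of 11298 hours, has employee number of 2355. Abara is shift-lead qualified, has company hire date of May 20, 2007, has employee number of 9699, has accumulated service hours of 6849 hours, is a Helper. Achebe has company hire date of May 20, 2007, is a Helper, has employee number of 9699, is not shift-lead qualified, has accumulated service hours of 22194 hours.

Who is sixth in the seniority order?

Bianchi

By classification: Fontaine (Journeyperson); then Drummond (Operator); then Mendoza, Abara and Achebe (Helper); then Bianchi and Sorensen (Probationary).
Among Mendoza, Abara and Achebe, by company hire date (later first): Mendoza (Mar 9, 2008) before Abara and Achebe (May 20, 2007).
Abara and Achebe both have employee number 9699, so the next rule applies.
Among Abara and Achebe, alphabetically by surname: Abara before Achebe.
Bianchi and Sorensen both have company hire date Sep 8, 2009, so the next rule applies.
Bianchi and Sorensen both have employee number 2355, so the next rule applies.
Among Bianchi and Sorensen, alphabetically by surname: Bianchi before Sorensen.
Order: Fontaine, Drummond, Mendoza, Abara, Achebe, Bianchi, Sorensen.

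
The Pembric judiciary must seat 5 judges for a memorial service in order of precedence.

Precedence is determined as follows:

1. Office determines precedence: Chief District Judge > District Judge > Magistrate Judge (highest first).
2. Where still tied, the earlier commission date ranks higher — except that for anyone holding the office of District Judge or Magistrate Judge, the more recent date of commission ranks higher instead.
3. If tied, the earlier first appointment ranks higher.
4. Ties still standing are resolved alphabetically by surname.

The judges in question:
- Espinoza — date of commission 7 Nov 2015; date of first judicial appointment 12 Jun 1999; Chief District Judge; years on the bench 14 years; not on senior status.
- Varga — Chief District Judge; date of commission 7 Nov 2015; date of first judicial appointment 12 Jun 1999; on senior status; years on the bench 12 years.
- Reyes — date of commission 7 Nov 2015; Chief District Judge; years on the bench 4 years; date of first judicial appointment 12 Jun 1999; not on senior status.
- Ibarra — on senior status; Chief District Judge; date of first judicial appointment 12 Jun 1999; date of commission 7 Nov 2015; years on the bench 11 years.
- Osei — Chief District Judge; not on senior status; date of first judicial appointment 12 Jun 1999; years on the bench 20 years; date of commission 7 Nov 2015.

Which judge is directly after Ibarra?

Osei

By office: Espinoza, Ibarra, Osei, Reyes and Varga (Chief District Judge).
Espinoza, Ibarra, Osei, Reyes and Varga all have date of commission 7 Nov 2015, so the next rule applies.
Espinoza, Ibarra, Osei, Reyes and Varga all have date of first judicial appointment 12 Jun 1999, so the next rule applies.
Among Espinoza, Ibarra, Osei, Reyes and Varga, alphabetically by surname: Espinoza before Ibarra before Osei before Reyes before Varga.
Order: Espinoza, Ibarra, Osei, Reyes, Varga.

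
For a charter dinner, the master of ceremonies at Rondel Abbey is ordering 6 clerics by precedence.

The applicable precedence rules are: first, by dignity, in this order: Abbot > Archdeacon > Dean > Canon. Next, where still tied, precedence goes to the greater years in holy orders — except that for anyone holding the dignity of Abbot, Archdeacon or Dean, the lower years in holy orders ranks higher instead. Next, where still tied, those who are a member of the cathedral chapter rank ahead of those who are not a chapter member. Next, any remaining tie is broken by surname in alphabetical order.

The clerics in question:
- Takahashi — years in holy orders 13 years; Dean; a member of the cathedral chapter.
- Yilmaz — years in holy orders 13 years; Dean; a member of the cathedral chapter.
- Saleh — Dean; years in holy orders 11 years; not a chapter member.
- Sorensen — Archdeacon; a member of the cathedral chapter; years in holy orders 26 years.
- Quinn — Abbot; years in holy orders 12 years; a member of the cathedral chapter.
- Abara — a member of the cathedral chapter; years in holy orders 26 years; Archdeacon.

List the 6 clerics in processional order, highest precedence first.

Quinn, Abara, Sorensen, Saleh, Takahashi, Yilmaz

By dignity: Quinn (Abbot); then Abara and Sorensen (Archdeacon); then Saleh, Takahashi and Yilmaz (Dean).
Abara and Sorensen both have years in holy orders 26 years, so the next rule applies.
Abara and Sorensen are each a member of the cathedral chapter, so the next rule applies.
Among Abara and Sorensen, alphabetically by surname: Abara before Sorensen.
Among Saleh, Takahashi and Yilmaz, by years in holy orders (lower first) (reversed rule for this group): Saleh (11 years) before Takahashi and Yilmaz (13 years).
Takahashi and Yilmaz are each a member of the cathedral chapter, so the next rule applies.
Among Takahashi and Yilmaz, alphabetically by surname: Takahashi before Yilmaz.
Full order: Quinn, Abara, Sorensen, Saleh, Takahashi, Yilmaz.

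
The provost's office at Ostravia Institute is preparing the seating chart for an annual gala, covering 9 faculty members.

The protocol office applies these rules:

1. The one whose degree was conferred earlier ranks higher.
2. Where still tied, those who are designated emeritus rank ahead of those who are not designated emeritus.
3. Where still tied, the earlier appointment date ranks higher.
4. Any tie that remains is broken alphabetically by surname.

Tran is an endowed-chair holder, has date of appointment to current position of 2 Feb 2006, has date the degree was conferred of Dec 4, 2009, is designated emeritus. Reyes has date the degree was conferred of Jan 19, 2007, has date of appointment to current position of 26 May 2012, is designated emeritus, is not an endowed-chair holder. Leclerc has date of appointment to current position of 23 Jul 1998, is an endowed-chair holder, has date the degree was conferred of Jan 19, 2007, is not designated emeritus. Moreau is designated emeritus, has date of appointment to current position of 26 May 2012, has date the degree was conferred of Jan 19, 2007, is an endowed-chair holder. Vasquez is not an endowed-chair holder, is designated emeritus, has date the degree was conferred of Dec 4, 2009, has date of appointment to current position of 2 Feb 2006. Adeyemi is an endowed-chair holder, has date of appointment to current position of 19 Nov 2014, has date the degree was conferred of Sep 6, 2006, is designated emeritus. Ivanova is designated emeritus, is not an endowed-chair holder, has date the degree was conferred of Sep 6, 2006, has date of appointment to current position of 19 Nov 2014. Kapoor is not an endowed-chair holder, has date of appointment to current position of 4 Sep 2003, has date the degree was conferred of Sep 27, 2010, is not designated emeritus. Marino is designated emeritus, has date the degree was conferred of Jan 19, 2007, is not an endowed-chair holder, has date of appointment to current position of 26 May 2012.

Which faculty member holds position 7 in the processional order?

Tran

By date the degree was conferred (earlier first): Adeyemi and Ivanova (both Sep 6, 2006); then Marino, Moreau, Reyes and Leclerc (each Jan 19, 2007); then Tran and Vasquez (both Dec 4, 2009); then Kapoor (Sep 27, 2010).
Adeyemi and Ivanova are each designated emeritus, so the next rule applies.
Adeyemi and Ivanova both have date of appointment to current position 19 Nov 2014, so the next rule applies.
Among Adeyemi and Ivanova, alphabetically by surname: Adeyemi before Ivanova.
Among Marino, Moreau, Reyes and Leclerc, designated emeritus before not designated emeritus: Marino, Moreau and Reyes (designated emeritus) before Leclerc (not designated emeritus).
Marino, Moreau and Reyes all have date of appointment to current position 26 May 2012, so the next rule applies.
Among Marino, Moreau and Reyes, alphabetically by surname: Marino before Moreau before Reyes.
Tran and Vasquez are each designated emeritus, so the next rule applies.
Tran and Vasquez both have date of appointment to current position 2 Feb 2006, so the next rule applies.
Among Tran and Vasquez, alphabetically by surname: Tran before Vasquez.
Order: Adeyemi, Ivanova, Marino, Moreau, Reyes, Leclerc, Tran, Vasquez, Kapoor.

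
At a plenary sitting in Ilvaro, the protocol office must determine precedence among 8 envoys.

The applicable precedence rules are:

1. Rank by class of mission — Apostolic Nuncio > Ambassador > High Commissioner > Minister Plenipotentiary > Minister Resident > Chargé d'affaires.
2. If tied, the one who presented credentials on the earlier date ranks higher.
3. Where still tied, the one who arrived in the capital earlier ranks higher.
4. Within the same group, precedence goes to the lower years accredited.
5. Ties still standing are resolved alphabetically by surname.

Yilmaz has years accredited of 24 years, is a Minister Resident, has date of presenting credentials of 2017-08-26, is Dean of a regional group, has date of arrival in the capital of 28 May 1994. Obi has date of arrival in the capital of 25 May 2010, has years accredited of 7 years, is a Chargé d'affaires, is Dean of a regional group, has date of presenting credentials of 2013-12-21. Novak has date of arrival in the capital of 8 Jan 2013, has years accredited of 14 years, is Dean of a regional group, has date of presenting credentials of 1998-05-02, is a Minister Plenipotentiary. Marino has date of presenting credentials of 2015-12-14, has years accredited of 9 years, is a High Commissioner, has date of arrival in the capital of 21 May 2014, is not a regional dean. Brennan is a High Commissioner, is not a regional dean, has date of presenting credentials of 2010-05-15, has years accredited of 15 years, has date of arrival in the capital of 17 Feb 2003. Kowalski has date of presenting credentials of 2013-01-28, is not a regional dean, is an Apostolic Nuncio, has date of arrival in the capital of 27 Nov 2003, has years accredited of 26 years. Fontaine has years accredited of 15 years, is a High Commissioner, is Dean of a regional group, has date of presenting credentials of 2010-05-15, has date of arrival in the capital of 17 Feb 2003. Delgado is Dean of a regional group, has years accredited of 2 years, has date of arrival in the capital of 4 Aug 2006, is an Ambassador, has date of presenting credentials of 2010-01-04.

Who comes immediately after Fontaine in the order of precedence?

By class of mission: Kowalski (Apostolic Nuncio); then Delgado (Ambassador); then Brennan, Fontaine and Marino (High Commissioner); then Novak (Minister Plenipotentiary); then Yilmaz (Minister Resident); then Obi (Chargé d'affaires).
Among Brennan, Fontaine and Marino, by date of presenting credentials (earlier first): Brennan and Fontaine (2010-05-15) before Marino (2015-12-14).
Brennan and Fontaine both have date of arrival in the capital 17 Feb 2003, so the next rule applies.
Brennan and Fontaine both have years accredited 15 years, so the next rule applies.
Among Brennan and Fontaine, alphabetically by surname: Brennan before Fontaine.
Order: Kowalski, Delgado, Brennan, Fontaine, Marino, Novak, Yilmaz, Obi.

Marino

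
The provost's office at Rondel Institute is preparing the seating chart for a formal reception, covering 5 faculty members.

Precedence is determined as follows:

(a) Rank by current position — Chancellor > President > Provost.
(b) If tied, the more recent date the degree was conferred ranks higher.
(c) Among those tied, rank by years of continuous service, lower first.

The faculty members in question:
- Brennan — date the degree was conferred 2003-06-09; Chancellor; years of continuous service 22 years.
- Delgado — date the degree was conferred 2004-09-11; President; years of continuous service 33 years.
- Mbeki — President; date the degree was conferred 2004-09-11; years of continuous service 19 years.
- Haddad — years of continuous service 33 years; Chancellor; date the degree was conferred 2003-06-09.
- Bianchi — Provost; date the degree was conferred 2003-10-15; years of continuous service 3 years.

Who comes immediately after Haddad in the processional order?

By current position: Brennan and Haddad (Chancellor); then Mbeki and Delgado (President); then Bianchi (Provost).
Brennan and Haddad both have date the degree was conferred 2003-06-09, so the next rule applies.
Among Brennan and Haddad, by years of continuous service (lower first): Brennan (22 years) before Haddad (33 years).
Mbeki and Delgado both have date the degree was conferred 2004-09-11, so the next rule applies.
Among Mbeki and Delgado, by years of continuous service (lower first): Mbeki (19 years) before Delgado (33 years).
Order: Brennan, Haddad, Mbeki, Delgado, Bianchi.

Mbeki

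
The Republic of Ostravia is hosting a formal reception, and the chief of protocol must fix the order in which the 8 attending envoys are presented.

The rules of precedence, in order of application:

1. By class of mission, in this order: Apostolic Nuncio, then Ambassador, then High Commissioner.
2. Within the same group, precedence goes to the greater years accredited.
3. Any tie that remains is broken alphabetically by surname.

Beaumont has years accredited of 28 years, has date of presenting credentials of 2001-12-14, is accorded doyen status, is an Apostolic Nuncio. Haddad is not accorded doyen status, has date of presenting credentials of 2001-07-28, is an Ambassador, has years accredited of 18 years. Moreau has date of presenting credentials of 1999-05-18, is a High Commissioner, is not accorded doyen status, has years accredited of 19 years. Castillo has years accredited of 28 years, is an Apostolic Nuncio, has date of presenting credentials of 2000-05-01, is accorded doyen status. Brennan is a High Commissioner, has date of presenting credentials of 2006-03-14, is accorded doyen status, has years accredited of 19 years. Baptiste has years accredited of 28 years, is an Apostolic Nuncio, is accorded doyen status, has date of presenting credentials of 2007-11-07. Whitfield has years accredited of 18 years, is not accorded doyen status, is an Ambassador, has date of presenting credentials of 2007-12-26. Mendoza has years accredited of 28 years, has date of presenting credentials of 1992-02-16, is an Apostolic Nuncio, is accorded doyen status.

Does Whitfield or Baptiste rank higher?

Baptiste

By class of mission: Baptiste, Beaumont, Castillo and Mendoza (Apostolic Nuncio); then Haddad and Whitfield (Ambassador); then Brennan and Moreau (High Commissioner).
Baptiste, Beaumont, Castillo and Mendoza all have years accredited 28 years, so the next rule applies.
Among Baptiste, Beaumont, Castillo and Mendoza, alphabetically by surname: Baptiste before Beaumont before Castillo before Mendoza.
Haddad and Whitfield both have years accredited 18 years, so the next rule applies.
Among Haddad and Whitfield, alphabetically by surname: Haddad before Whitfield.
Brennan and Moreau both have years accredited 19 years, so the next rule applies.
Among Brennan and Moreau, alphabetically by surname: Brennan before Moreau.
So Baptiste takes precedence.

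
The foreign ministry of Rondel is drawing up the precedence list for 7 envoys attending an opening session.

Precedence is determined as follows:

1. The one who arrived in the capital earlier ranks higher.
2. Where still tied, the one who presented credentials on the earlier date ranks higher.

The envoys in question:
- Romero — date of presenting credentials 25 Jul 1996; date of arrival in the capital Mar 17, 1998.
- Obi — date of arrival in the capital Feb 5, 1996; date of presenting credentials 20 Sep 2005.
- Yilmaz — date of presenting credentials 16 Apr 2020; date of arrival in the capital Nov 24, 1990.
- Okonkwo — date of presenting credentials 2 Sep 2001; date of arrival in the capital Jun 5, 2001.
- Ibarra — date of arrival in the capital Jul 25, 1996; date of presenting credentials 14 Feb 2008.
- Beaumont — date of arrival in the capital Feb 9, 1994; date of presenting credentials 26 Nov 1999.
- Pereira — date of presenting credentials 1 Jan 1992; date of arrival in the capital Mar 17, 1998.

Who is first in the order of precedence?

Yilmaz

By date of arrival in the capital (earlier first): Yilmaz (Nov 24, 1990); then Beaumont (Feb 9, 1994); then Obi (Feb 5, 1996); then Ibarra (Jul 25, 1996); then Pereira and Romero (both Mar 17, 1998); then Okonkwo (Jun 5, 2001).
Among Pereira and Romero, by date of presenting credentials (earlier first): Pereira (1 Jan 1992) before Romero (25 Jul 1996).
Order: Yilmaz, Beaumont, Obi, Ibarra, Pereira, Romero, Okonkwo.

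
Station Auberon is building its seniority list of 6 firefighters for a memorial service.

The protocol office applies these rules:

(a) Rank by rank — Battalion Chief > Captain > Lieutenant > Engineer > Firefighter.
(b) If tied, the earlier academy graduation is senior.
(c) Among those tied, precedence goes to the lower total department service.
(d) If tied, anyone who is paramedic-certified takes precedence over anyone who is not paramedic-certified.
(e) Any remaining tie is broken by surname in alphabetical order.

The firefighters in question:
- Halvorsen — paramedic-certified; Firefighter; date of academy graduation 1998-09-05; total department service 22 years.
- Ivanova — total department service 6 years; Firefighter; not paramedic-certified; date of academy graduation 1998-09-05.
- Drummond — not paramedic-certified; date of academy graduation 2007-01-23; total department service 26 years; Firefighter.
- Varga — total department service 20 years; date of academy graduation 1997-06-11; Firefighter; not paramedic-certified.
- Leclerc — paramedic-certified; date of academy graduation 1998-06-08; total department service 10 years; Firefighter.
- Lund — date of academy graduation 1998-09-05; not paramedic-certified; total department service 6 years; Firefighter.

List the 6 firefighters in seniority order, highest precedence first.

By rank: Varga, Leclerc, Ivanova, Lund, Halvorsen and Drummond (Firefighter).
Among Varga, Leclerc, Ivanova, Lund, Halvorsen and Drummond, by date of academy graduation (earlier first): Varga (1997-06-11) before Leclerc (1998-06-08) before Ivanova, Lund and Halvorsen (1998-09-05) before Drummond (2007-01-23).
Among Ivanova, Lund and Halvorsen, by total department service (lower first): Ivanova and Lund (6 years) before Halvorsen (22 years).
Ivanova and Lund are each not paramedic-certified, so the next rule applies.
Among Ivanova and Lund, alphabetically by surname: Ivanova before Lund.
Full order: Varga, Leclerc, Ivanova, Lund, Halvorsen, Drummond.

Varga, Leclerc, Ivanova, Lund, Halvorsen, Drummond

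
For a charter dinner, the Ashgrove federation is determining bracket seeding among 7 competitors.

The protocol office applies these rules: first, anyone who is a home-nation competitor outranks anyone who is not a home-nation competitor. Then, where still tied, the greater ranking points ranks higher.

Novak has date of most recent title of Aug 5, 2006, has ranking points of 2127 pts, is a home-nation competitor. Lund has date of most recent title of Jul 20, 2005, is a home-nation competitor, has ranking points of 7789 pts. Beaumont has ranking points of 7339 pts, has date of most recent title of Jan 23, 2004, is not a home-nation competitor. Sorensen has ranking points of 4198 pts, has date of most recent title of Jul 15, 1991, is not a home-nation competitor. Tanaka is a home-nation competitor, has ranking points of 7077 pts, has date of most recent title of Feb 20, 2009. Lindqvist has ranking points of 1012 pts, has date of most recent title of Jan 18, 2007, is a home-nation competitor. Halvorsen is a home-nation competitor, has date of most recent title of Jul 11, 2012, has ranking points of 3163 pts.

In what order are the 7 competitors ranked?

Lund, Tanaka, Halvorsen, Novak, Lindqvist, Beaumont, Sorensen

By the first rule: Lund, Tanaka, Halvorsen, Novak and Lindqvist (each a home-nation competitor); then Beaumont and Sorensen (both not a home-nation competitor).
Among Lund, Tanaka, Halvorsen, Novak and Lindqvist, by ranking points (higher first): Lund (7789 pts) before Tanaka (7077 pts) before Halvorsen (3163 pts) before Novak (2127 pts) before Lindqvist (1012 pts).
Among Beaumont and Sorensen, by ranking points (higher first): Beaumont (7339 pts) before Sorensen (4198 pts).
Full order: Lund, Tanaka, Halvorsen, Novak, Lindqvist, Beaumont, Sorensen.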